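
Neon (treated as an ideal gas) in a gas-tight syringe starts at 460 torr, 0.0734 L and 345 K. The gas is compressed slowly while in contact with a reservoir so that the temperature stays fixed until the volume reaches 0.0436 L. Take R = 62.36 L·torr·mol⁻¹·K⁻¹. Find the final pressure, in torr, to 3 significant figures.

T constant ⇒ Boyle's law P V = const: T₂ = T₁; P₂ = P₁·(V₁/V₂) = 774.4 torr.

P₂ ≈ 774 torr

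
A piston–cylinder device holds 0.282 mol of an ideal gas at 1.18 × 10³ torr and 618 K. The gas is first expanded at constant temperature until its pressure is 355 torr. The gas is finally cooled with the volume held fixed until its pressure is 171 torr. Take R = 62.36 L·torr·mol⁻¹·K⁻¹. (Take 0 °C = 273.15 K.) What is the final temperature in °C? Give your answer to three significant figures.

T₃ ≈ 24.5 °C

From PV = nRT: V₁ = nRT₁/P₁ = 9.210 L.
T constant ⇒ Boyle's law P V = const: T₂ = T₁; V₂ = V₁·(P₁/P₂) = 30.61 L.
Isochoric, so P/T is constant: V₃ = V₂; T₃ = T₂·(P₃/P₂) = 297.7 K.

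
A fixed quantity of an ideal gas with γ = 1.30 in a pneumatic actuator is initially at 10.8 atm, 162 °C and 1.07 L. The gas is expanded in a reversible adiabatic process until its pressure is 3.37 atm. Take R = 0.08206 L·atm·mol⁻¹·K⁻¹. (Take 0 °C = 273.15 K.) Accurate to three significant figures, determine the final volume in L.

Convert: T₁ = 435.1 K.
Adiabatic (γ = 1.30), T V^(γ−1) and P V^γ constant: T₂ = T₁·(P₂/P₁)^((γ−1)/γ) = 332.6 K; V₂ = V₁·(P₁/P₂)^(1/γ) = 2.621 L.

V₂ ≈ 2.62 L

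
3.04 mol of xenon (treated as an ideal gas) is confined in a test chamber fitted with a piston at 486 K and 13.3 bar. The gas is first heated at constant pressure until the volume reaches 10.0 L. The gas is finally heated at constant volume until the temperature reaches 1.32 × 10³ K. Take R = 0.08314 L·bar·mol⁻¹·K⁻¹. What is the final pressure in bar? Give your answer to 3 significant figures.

From PV = nRT: V₁ = nRT₁/P₁ = 9.236 L.
P constant ⇒ V ∝ T: P₂ = P₁; T₂ = T₁·(V₂/V₁) = 526.2 K.
V constant ⇒ P ∝ T: V₃ = V₂; P₃ = P₂·(T₃/T₂) = 33.36 bar.

P₃ ≈ 33.4 bar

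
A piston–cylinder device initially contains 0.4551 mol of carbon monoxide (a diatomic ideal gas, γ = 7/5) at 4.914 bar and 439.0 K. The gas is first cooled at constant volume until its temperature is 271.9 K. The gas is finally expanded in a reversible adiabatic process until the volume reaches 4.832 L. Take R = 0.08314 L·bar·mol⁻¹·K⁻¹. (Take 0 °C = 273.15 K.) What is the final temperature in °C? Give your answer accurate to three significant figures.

T₃ ≈ -37.5 °C

From PV = nRT: V₁ = nRT₁/P₁ = 3.380 L.
V constant ⇒ P ∝ T: V₂ = V₁; P₂ = P₁·(T₂/T₁) = 3.044 bar.
Adiabatic (γ = 7/5), T V^(γ−1) and P V^γ constant: T₃ = T₂·(V₂/V₃)^(γ−1) = 235.7 K; P₃ = P₂·(V₂/V₃)^γ = 1.846 bar.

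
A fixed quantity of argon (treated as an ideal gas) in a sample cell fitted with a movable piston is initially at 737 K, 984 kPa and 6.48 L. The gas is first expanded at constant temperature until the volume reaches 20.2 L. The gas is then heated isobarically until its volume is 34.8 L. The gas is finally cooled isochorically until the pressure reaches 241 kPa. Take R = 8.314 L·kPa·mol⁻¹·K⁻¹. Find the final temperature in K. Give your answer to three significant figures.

T₄ ≈ 969 K

Isothermal, so P V is constant: T₂ = T₁; P₂ = P₁·(V₁/V₂) = 315.7 kPa.
P constant ⇒ V ∝ T: P₃ = P₂; T₃ = T₂·(V₃/V₂) = 1270 K.
Isochoric, so P/T is constant: V₄ = V₃; T₄ = T₃·(P₄/P₃) = 969.4 K.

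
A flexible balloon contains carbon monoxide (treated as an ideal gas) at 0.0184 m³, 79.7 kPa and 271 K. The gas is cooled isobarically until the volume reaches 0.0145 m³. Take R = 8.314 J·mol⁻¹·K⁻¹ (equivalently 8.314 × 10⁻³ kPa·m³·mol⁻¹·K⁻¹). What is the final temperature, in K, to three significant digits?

T₂ ≈ 214 K

P constant ⇒ V ∝ T: P₂ = P₁; T₂ = T₁·(V₂/V₁) = 213.6 K.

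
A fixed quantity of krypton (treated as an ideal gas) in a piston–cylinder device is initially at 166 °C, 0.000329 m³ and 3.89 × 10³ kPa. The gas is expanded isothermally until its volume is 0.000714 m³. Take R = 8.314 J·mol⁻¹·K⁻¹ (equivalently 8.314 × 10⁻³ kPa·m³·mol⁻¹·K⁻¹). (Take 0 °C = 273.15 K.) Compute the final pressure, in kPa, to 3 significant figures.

Convert: T₁ = 439.1 K.
T constant ⇒ Boyle's law P V = const: T₂ = T₁; P₂ = P₁·(V₁/V₂) = 1792 kPa.

P₂ ≈ 1.79e+03 kPa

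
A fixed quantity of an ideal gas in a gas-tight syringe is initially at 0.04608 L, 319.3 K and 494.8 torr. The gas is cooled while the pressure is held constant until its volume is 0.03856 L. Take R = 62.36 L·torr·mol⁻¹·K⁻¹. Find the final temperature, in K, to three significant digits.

Isobaric, so V/T is constant: P₂ = P₁; T₂ = T₁·(V₂/V₁) = 267.2 K.

T₂ ≈ 267 K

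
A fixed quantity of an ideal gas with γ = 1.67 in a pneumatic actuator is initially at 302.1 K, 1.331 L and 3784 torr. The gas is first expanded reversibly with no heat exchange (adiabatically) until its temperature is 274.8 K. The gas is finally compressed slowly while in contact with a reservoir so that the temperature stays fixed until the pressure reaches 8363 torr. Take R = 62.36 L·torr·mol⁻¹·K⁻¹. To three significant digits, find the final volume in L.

V₃ ≈ 0.548 L

Adiabatic (γ = 1.67), T V^(γ−1) and P V^γ constant: P₂ = P₁·(T₂/T₁)^(γ/(γ−1)) = 2988 torr; V₂ = V₁·(T₁/T₂)^(1/(γ−1)) = 1.533 L.
Isothermal, so P V is constant: T₃ = T₂; V₃ = V₂·(P₂/P₃) = 0.5478 L.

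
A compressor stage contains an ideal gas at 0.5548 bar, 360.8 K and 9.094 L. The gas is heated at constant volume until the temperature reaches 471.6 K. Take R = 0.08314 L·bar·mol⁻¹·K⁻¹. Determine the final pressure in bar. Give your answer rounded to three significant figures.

Isochoric, so P/T is constant: V₂ = V₁; P₂ = P₁·(T₂/T₁) = 0.7252 bar.

P₂ ≈ 0.725 bar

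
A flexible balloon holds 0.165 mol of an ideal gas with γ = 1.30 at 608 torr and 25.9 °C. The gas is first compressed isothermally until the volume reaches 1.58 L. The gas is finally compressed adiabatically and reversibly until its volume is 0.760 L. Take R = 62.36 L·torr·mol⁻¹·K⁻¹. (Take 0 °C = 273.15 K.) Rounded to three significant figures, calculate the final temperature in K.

T₃ ≈ 372 K

Convert: T₁ = 299.0 K.
From PV = nRT: V₁ = nRT₁/P₁ = 5.061 L.
Isothermal, so P V is constant: T₂ = T₁; P₂ = P₁·(V₁/V₂) = 1947 torr.
Adiabatic (γ = 1.30), T V^(γ−1) and P V^γ constant: T₃ = T₂·(V₂/V₃)^(γ−1) = 372.5 K; P₃ = P₂·(V₂/V₃)^γ = 5043 torr.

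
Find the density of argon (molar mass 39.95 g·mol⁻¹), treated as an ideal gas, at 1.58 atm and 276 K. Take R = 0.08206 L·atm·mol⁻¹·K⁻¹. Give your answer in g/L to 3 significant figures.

ρ ≈ 2.79 g/L

ρ = PM/(RT) = (1.58 × 39.95) / (0.08206 × 276.0)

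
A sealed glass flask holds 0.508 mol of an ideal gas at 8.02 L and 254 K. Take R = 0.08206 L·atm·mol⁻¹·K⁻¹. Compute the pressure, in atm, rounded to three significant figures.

PV = nRT ⇒ P = nRT/V = (0.508 × 0.08206 × 254) / 8.02

P ≈ 1.32 atm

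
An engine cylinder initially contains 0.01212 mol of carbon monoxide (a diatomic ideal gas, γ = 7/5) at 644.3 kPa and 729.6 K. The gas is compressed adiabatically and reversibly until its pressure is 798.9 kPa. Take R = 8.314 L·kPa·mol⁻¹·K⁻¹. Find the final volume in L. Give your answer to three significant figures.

V₂ ≈ 0.0979 L

From PV = nRT: V₁ = nRT₁/P₁ = 0.1141 L.
Reversible adiabatic, γ = 7/5: T₂ = T₁·(P₂/P₁)^((γ−1)/γ) = 775.8 K; V₂ = V₁·(P₁/P₂)^(1/γ) = 0.09786 L.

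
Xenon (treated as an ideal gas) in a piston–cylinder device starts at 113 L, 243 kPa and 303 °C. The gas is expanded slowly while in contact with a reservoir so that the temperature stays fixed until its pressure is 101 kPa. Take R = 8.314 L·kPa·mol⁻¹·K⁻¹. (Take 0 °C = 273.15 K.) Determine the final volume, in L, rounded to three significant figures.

V₂ ≈ 272 L

Convert: T₁ = 576.1 K.
T constant ⇒ Boyle's law P V = const: T₂ = T₁; V₂ = V₁·(P₁/P₂) = 271.9 L.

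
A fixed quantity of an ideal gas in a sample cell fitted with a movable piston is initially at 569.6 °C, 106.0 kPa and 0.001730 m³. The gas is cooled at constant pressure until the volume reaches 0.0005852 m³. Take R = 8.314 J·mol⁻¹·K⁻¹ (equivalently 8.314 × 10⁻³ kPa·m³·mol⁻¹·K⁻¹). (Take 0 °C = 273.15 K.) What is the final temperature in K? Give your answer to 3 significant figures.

Convert: T₁ = 842.8 K.
P constant ⇒ V ∝ T: P₂ = P₁; T₂ = T₁·(V₂/V₁) = 285.1 K.

T₂ ≈ 285 K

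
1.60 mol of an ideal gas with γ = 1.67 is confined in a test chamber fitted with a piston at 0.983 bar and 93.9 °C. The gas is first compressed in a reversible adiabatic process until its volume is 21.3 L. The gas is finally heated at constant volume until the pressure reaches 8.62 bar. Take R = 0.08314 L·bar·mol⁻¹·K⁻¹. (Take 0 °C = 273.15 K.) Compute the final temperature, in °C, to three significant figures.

T₃ ≈ 1.11e+03 °C

Convert: T₁ = 367.0 K.
From PV = nRT: V₁ = nRT₁/P₁ = 49.67 L.
Reversible adiabatic, γ = 1.67: T₂ = T₁·(V₁/V₂)^(γ−1) = 647.3 K; P₂ = P₁·(V₁/V₂)^γ = 4.042 bar.
V constant ⇒ P ∝ T: V₃ = V₂; T₃ = T₂·(P₃/P₂) = 1380 K.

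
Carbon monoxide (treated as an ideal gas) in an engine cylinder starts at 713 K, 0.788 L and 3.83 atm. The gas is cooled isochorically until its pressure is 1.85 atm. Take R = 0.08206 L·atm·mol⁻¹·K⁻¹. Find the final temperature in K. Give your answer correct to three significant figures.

T₂ ≈ 344 K

Isochoric, so P/T is constant: V₂ = V₁; T₂ = T₁·(P₂/P₁) = 344.4 K.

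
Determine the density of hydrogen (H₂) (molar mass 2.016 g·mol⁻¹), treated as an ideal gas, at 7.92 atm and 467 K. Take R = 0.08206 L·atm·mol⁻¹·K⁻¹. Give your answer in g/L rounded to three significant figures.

ρ ≈ 0.417 g/L

ρ = PM/(RT) = (7.92 × 2.016) / (0.08206 × 467.0)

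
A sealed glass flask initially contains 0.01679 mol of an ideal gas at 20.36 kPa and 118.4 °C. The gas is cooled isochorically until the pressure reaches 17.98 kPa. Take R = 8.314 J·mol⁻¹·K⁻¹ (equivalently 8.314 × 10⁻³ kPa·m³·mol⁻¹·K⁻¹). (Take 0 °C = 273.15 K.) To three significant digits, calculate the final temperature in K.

T₂ ≈ 346 K

Convert: T₁ = 391.5 K.
From PV = nRT: V₁ = nRT₁/P₁ = 0.002685 m³.
V constant ⇒ P ∝ T: V₂ = V₁; T₂ = T₁·(P₂/P₁) = 345.8 K.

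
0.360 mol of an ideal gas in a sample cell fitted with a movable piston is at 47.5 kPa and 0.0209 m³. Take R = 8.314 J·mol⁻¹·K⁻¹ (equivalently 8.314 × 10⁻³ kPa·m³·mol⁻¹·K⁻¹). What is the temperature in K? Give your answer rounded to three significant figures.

T ≈ 332 K

PV = nRT ⇒ T = PV/(nR) = (47.5 × 0.0209) / (0.360 × 8.314 × 10⁻³)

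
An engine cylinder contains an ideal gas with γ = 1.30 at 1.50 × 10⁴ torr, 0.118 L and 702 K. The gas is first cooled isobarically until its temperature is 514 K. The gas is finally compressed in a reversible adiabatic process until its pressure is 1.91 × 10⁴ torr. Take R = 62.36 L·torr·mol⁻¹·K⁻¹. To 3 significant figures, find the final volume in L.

V₃ ≈ 0.0717 L

Isobaric, so V/T is constant: P₂ = P₁; V₂ = V₁·(T₂/T₁) = 0.08640 L.
Reversible adiabatic, γ = 1.30: T₃ = T₂·(P₃/P₂)^((γ−1)/γ) = 543.5 K; V₃ = V₂·(P₂/P₃)^(1/γ) = 0.07174 L.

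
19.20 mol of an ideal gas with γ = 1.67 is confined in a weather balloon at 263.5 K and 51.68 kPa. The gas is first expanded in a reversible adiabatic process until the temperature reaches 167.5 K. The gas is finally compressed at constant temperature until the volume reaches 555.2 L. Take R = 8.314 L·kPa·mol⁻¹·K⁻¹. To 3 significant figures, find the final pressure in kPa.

From PV = nRT: V₁ = nRT₁/P₁ = 813.9 L.
Reversible adiabatic, γ = 1.67: P₂ = P₁·(T₂/T₁)^(γ/(γ−1)) = 16.71 kPa; V₂ = V₁·(T₁/T₂)^(1/(γ−1)) = 1600 L.
Isothermal, so P V is constant: T₃ = T₂; P₃ = P₂·(V₂/V₃) = 48.16 kPa.

P₃ ≈ 48.2 kPa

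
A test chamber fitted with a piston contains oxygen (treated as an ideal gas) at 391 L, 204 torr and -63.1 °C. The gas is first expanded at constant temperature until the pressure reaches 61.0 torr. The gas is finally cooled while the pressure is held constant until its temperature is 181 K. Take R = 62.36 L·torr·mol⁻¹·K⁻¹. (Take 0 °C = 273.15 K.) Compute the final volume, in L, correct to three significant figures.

V₃ ≈ 1.13e+03 L

Convert: T₁ = 210.0 K.
T constant ⇒ Boyle's law P V = const: T₂ = T₁; V₂ = V₁·(P₁/P₂) = 1308 L.
P constant ⇒ V ∝ T: P₃ = P₂; V₃ = V₂·(T₃/T₂) = 1127 L.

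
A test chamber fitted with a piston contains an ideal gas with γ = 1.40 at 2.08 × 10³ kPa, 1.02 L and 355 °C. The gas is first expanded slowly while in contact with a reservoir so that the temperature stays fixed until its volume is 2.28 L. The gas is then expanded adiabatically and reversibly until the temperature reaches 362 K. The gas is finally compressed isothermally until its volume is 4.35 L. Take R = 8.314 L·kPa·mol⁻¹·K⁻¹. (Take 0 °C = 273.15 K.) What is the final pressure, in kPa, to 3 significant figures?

Convert: T₁ = 628.1 K.
T constant ⇒ Boyle's law P V = const: T₂ = T₁; P₂ = P₁·(V₁/V₂) = 930.5 kPa.
Adiabatic (γ = 1.40), T V^(γ−1) and P V^γ constant: P₃ = P₂·(T₃/T₂)^(γ/(γ−1)) = 135.2 kPa; V₃ = V₂·(T₂/T₃)^(1/(γ−1)) = 9.043 L.
Isothermal, so P V is constant: T₄ = T₃; P₄ = P₃·(V₃/V₄) = 281.1 kPa.

P₄ ≈ 281 kPa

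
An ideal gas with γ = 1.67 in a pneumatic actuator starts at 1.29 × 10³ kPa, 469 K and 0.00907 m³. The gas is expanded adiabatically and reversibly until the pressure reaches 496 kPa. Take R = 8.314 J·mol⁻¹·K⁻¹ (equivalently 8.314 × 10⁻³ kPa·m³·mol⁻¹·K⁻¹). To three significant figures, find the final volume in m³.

V₂ ≈ 0.0161 m³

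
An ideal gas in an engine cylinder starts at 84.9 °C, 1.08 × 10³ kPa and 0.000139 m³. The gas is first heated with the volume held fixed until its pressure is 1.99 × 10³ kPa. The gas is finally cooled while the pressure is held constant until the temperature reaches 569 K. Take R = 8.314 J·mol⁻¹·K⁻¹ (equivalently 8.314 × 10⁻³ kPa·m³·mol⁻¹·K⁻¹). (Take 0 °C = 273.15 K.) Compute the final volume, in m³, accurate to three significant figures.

V₃ ≈ 0.000120 m³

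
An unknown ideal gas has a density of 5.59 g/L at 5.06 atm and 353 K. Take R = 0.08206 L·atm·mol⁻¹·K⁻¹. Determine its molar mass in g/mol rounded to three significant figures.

M ≈ 32.0 g/mol

ρ = PM/(RT) ⇒ M = ρRT/P = (5.59 × 0.08206 × 353.0) / 5.06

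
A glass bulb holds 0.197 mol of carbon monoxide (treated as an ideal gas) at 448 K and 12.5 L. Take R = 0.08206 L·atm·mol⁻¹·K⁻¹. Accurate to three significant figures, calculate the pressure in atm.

P ≈ 0.579 atm

PV = nRT ⇒ P = nRT/V = (0.197 × 0.08206 × 448) / 12.5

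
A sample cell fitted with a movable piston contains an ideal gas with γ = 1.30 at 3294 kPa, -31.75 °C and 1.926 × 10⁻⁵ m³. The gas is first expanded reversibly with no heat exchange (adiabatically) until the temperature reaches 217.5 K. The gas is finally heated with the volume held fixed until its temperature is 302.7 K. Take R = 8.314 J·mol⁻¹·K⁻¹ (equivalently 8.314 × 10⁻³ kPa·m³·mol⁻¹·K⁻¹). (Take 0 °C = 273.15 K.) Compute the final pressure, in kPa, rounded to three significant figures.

P₃ ≈ 2.92e+03 kPa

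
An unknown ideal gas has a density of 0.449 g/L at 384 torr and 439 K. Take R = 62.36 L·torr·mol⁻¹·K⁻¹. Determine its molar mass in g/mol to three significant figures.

ρ = PM/(RT) ⇒ M = ρRT/P = (0.449 × 62.36 × 439.0) / 384

M ≈ 32.0 g/mol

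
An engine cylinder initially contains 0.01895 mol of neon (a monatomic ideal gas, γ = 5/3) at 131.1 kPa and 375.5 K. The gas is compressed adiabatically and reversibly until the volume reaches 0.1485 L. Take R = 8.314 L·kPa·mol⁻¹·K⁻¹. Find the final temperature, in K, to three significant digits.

T₂ ≈ 788 K

From PV = nRT: V₁ = nRT₁/P₁ = 0.4513 L.
Reversible adiabatic, γ = 5/3: T₂ = T₁·(V₁/V₂)^(γ−1) = 787.8 K; P₂ = P₁·(V₁/V₂)^γ = 835.8 kPa.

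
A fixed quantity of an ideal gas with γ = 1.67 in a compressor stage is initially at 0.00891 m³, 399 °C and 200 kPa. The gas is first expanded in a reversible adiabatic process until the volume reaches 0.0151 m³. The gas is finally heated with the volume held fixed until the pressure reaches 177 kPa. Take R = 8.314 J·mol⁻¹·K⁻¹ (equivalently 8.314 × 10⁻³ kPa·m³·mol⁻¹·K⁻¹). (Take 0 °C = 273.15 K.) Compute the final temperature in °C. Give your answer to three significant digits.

T₃ ≈ 735 °C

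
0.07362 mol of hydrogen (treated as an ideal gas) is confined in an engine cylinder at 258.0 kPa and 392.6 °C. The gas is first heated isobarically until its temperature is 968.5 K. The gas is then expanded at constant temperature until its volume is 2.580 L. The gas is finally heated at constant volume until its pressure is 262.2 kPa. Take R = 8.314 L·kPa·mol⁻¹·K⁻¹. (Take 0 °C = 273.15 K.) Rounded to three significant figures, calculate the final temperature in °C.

T₄ ≈ 832 °C

Convert: T₁ = 665.8 K.
From PV = nRT: V₁ = nRT₁/P₁ = 1.579 L.
Isobaric, so V/T is constant: P₂ = P₁; V₂ = V₁·(T₂/T₁) = 2.298 L.
Isothermal, so P V is constant: T₃ = T₂; P₃ = P₂·(V₂/V₃) = 229.8 kPa.
V constant ⇒ P ∝ T: V₄ = V₃; T₄ = T₃·(P₄/P₃) = 1105 K.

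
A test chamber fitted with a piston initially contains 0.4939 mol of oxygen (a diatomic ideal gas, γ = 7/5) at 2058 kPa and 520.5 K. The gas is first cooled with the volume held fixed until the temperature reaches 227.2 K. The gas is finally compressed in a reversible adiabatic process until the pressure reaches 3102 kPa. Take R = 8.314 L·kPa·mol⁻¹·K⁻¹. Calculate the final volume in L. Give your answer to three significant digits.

V₃ ≈ 0.429 L

From PV = nRT: V₁ = nRT₁/P₁ = 1.039 L.
Isochoric, so P/T is constant: V₂ = V₁; P₂ = P₁·(T₂/T₁) = 898.3 kPa.
Adiabatic (γ = 7/5), T V^(γ−1) and P V^γ constant: T₃ = T₂·(P₃/P₂)^((γ−1)/γ) = 323.7 K; V₃ = V₂·(P₂/P₃)^(1/γ) = 0.4285 L.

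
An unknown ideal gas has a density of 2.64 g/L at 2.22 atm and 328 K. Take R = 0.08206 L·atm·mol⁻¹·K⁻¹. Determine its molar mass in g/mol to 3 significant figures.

M ≈ 32.0 g/mol

ρ = PM/(RT) ⇒ M = ρRT/P = (2.64 × 0.08206 × 328.0) / 2.22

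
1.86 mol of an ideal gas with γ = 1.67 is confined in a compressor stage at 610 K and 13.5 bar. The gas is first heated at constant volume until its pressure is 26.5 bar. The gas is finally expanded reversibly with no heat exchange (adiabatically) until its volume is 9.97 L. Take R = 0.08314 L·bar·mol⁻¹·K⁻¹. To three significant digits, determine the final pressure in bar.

P₃ ≈ 14.6 bar

From PV = nRT: V₁ = nRT₁/P₁ = 6.987 L.
V constant ⇒ P ∝ T: V₂ = V₁; T₂ = T₁·(P₂/P₁) = 1197 K.
Reversible adiabatic, γ = 1.67: T₃ = T₂·(V₂/V₃)^(γ−1) = 943.6 K; P₃ = P₂·(V₂/V₃)^γ = 14.64 bar.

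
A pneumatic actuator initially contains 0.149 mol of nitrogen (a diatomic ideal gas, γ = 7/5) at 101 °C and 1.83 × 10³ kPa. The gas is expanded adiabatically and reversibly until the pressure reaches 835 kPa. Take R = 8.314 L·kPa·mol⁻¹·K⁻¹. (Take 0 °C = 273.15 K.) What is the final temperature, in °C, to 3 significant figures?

Convert: T₁ = 374.1 K.
From PV = nRT: V₁ = nRT₁/P₁ = 0.2533 L.
Adiabatic (γ = 7/5), T V^(γ−1) and P V^γ constant: T₂ = T₁·(P₂/P₁)^((γ−1)/γ) = 299.0 K; V₂ = V₁·(P₁/P₂)^(1/γ) = 0.4436 L.

T₂ ≈ 25.9 °C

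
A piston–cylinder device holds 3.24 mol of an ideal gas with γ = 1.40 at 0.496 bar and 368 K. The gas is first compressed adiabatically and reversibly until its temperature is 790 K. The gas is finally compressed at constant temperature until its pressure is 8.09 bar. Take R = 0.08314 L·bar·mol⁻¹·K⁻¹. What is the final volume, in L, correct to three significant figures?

From PV = nRT: V₁ = nRT₁/P₁ = 199.9 L.
Adiabatic (γ = 1.40), T V^(γ−1) and P V^γ constant: P₂ = P₁·(T₂/T₁)^(γ/(γ−1)) = 7.190 bar; V₂ = V₁·(T₁/T₂)^(1/(γ−1)) = 29.60 L.
T constant ⇒ Boyle's law P V = const: T₃ = T₂; V₃ = V₂·(P₂/P₃) = 26.30 L.

V₃ ≈ 26.3 L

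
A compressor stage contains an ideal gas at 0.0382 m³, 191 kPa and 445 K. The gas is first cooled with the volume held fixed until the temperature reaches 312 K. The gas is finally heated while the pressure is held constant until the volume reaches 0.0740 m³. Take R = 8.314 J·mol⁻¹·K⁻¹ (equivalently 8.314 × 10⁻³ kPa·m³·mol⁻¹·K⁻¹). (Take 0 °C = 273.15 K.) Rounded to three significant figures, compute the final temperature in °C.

T₃ ≈ 331 °C

V constant ⇒ P ∝ T: V₂ = V₁; P₂ = P₁·(T₂/T₁) = 133.9 kPa.
P constant ⇒ V ∝ T: P₃ = P₂; T₃ = T₂·(V₃/V₂) = 604.4 K.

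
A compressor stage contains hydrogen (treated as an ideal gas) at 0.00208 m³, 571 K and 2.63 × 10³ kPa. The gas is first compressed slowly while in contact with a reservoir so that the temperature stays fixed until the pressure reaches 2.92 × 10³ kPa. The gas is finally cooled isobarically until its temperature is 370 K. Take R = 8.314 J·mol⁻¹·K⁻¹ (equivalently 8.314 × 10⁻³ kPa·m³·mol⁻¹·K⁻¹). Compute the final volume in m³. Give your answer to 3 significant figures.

V₃ ≈ 0.00121 m³

Isothermal, so P V is constant: T₂ = T₁; V₂ = V₁·(P₁/P₂) = 0.001873 m³.
Isobaric, so V/T is constant: P₃ = P₂; V₃ = V₂·(T₃/T₂) = 0.001214 m³.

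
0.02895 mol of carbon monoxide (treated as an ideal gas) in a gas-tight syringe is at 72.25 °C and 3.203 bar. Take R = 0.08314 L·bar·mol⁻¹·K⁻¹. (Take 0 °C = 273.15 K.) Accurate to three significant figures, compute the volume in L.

V ≈ 0.260 L

Convert: T = 345.40 K.
PV = nRT ⇒ V = nRT/P = (0.02895 × 0.08314 × 345.40) / 3.203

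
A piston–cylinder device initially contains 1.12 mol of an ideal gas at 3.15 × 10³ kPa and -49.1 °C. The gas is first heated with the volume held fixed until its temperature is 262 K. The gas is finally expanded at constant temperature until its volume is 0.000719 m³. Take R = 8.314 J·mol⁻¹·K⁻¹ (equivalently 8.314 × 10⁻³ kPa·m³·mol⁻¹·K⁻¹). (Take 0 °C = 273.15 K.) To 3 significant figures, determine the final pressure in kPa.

P₃ ≈ 3.39e+03 kPa

Convert: T₁ = 224.0 K.
From PV = nRT: V₁ = nRT₁/P₁ = 0.0006623 m³.
Isochoric, so P/T is constant: V₂ = V₁; P₂ = P₁·(T₂/T₁) = 3684 kPa.
Isothermal, so P V is constant: T₃ = T₂; P₃ = P₂·(V₂/V₃) = 3393 kPa.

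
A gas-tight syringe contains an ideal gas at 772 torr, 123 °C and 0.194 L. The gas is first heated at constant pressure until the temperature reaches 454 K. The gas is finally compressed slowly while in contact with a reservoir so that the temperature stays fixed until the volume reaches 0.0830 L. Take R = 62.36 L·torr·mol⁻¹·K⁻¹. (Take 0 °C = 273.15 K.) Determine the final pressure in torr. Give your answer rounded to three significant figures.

P₃ ≈ 2.07e+03 torr

Convert: T₁ = 396.1 K.
Isobaric, so V/T is constant: P₂ = P₁; V₂ = V₁·(T₂/T₁) = 0.2223 L.
Isothermal, so P V is constant: T₃ = T₂; P₃ = P₂·(V₂/V₃) = 2068 torr.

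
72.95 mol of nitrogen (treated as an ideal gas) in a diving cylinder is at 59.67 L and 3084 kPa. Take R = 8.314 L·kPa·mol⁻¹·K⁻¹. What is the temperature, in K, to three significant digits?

PV = nRT ⇒ T = PV/(nR) = (3084 × 59.67) / (72.95 × 8.314)

T ≈ 303 K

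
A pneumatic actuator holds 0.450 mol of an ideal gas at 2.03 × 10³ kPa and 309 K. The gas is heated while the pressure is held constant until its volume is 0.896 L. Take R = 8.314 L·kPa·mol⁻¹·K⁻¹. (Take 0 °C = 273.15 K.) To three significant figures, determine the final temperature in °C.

From PV = nRT: V₁ = nRT₁/P₁ = 0.5695 L.
Isobaric, so V/T is constant: P₂ = P₁; T₂ = T₁·(V₂/V₁) = 486.2 K.

T₂ ≈ 213 °C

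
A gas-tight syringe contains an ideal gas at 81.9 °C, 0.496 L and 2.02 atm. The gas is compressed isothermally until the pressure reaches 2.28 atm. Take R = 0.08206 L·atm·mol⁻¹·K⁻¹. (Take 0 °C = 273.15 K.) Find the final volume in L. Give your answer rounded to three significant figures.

Convert: T₁ = 355.0 K.
T constant ⇒ Boyle's law P V = const: T₂ = T₁; V₂ = V₁·(P₁/P₂) = 0.4394 L.

V₂ ≈ 0.439 L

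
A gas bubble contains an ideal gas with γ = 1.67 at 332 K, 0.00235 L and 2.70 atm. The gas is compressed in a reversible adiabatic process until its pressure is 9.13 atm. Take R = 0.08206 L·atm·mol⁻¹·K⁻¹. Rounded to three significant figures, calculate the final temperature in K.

T₂ ≈ 541 K

Reversible adiabatic, γ = 1.67: T₂ = T₁·(P₂/P₁)^((γ−1)/γ) = 541.3 K; V₂ = V₁·(P₁/P₂)^(1/γ) = 0.001133 L.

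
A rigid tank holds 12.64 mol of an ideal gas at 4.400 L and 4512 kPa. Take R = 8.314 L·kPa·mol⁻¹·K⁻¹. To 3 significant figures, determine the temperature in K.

PV = nRT ⇒ T = PV/(nR) = (4512 × 4.400) / (12.64 × 8.314)

T ≈ 189 K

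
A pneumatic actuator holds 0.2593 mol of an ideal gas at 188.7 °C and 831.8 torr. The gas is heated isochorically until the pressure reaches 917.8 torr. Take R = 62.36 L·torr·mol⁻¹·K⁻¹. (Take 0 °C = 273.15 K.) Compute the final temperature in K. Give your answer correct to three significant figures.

Convert: T₁ = 461.8 K.
From PV = nRT: V₁ = nRT₁/P₁ = 8.978 L.
V constant ⇒ P ∝ T: V₂ = V₁; T₂ = T₁·(P₂/P₁) = 509.6 K.

T₂ ≈ 510 K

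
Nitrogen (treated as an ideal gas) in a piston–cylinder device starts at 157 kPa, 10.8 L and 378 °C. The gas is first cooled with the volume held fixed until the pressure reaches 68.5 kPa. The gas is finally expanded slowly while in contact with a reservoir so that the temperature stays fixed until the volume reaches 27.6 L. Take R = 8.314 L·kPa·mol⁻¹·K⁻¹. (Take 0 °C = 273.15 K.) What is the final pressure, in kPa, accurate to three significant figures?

P₃ ≈ 26.8 kPa

Convert: T₁ = 651.1 K.
V constant ⇒ P ∝ T: V₂ = V₁; T₂ = T₁·(P₂/P₁) = 284.1 K.
Isothermal, so P V is constant: T₃ = T₂; P₃ = P₂·(V₂/V₃) = 26.80 kPa.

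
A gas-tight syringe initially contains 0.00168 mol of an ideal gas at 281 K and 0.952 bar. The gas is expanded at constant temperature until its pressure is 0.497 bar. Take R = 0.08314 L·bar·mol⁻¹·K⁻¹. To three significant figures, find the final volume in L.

From PV = nRT: V₁ = nRT₁/P₁ = 0.04123 L.
Isothermal, so P V is constant: T₂ = T₁; V₂ = V₁·(P₁/P₂) = 0.07897 L.

V₂ ≈ 0.0790 L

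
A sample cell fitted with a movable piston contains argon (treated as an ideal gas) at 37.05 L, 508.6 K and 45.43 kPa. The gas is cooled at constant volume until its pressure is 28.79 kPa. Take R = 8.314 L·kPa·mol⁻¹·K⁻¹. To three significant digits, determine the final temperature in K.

V constant ⇒ P ∝ T: V₂ = V₁; T₂ = T₁·(P₂/P₁) = 322.3 K.

T₂ ≈ 322 K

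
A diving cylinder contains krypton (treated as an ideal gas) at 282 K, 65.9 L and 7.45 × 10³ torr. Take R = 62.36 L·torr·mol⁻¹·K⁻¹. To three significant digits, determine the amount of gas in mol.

PV = nRT ⇒ n = PV/(RT) = (7.45e+03 × 65.9) / (62.36 × 282)

n ≈ 27.9 mol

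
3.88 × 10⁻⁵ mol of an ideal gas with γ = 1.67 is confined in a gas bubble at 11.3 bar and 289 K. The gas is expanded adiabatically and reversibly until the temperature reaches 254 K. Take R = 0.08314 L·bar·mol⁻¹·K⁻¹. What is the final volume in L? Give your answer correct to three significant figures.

V₂ ≈ 0.000100 L

From PV = nRT: V₁ = nRT₁/P₁ = 8.250e-05 L.
Adiabatic (γ = 1.67), T V^(γ−1) and P V^γ constant: P₂ = P₁·(T₂/T₁)^(γ/(γ−1)) = 8.191 bar; V₂ = V₁·(T₁/T₂)^(1/(γ−1)) = 0.0001000 L.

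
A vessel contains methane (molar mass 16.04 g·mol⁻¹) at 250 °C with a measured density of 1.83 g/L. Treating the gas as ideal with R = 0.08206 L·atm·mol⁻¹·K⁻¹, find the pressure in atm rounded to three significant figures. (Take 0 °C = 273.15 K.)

ρ = PM/(RT) ⇒ P = ρRT/M = (1.83 × 0.08206 × 523.1) / 16.04

P ≈ 4.90 atm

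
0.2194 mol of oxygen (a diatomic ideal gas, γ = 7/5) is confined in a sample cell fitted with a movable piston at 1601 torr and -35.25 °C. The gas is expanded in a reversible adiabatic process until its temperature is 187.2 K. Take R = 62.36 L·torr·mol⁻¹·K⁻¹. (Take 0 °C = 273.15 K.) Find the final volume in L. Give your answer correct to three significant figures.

Convert: T₁ = 237.9 K.
From PV = nRT: V₁ = nRT₁/P₁ = 2.033 L.
Reversible adiabatic, γ = 7/5: P₂ = P₁·(T₂/T₁)^(γ/(γ−1)) = 692.0 torr; V₂ = V₁·(T₁/T₂)^(1/(γ−1)) = 3.701 L.

V₂ ≈ 3.70 L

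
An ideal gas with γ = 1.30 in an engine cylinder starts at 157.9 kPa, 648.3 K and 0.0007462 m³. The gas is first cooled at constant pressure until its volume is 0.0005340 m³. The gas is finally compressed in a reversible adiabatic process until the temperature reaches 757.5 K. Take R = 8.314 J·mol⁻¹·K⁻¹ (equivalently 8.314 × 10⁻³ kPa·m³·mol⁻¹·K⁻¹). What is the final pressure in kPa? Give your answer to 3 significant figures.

P₃ ≈ 1.32e+03 kPa

Isobaric, so V/T is constant: P₂ = P₁; T₂ = T₁·(V₂/V₁) = 463.9 K.
Reversible adiabatic, γ = 1.30: P₃ = P₂·(T₃/T₂)^(γ/(γ−1)) = 1321 kPa; V₃ = V₂·(T₂/T₃)^(1/(γ−1)) = 0.0001042 m³.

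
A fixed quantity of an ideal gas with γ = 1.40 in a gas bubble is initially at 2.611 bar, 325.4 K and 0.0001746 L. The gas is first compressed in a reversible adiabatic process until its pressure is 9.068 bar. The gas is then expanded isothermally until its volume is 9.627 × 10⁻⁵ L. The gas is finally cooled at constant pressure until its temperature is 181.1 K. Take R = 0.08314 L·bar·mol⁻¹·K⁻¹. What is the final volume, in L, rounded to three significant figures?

V₄ ≈ 3.75e-05 L

Reversible adiabatic, γ = 1.40: T₂ = T₁·(P₂/P₁)^((γ−1)/γ) = 464.4 K; V₂ = V₁·(P₁/P₂)^(1/γ) = 7.175e-05 L.
Isothermal, so P V is constant: T₃ = T₂; P₃ = P₂·(V₂/V₃) = 6.758 bar.
Isobaric, so V/T is constant: P₄ = P₃; V₄ = V₃·(T₄/T₃) = 3.754e-05 L.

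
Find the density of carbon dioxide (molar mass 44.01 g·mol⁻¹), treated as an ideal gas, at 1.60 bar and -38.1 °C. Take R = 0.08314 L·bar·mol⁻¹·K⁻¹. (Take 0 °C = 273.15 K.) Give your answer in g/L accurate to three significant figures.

ρ ≈ 3.60 g/L

ρ = PM/(RT) = (1.60 × 44.01) / (0.08314 × 235.0)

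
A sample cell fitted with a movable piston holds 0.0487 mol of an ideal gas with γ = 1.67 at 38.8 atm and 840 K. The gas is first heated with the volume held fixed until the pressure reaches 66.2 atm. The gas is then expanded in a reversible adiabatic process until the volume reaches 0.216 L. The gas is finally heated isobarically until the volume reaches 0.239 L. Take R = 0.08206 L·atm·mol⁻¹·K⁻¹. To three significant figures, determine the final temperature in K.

From PV = nRT: V₁ = nRT₁/P₁ = 0.08652 L.
Isochoric, so P/T is constant: V₂ = V₁; T₂ = T₁·(P₂/P₁) = 1433 K.
Reversible adiabatic, γ = 1.67: T₃ = T₂·(V₂/V₃)^(γ−1) = 776.4 K; P₃ = P₂·(V₂/V₃)^γ = 14.36 atm.
Isobaric, so V/T is constant: P₄ = P₃; T₄ = T₃·(V₄/V₃) = 859.1 K.

T₄ ≈ 859 K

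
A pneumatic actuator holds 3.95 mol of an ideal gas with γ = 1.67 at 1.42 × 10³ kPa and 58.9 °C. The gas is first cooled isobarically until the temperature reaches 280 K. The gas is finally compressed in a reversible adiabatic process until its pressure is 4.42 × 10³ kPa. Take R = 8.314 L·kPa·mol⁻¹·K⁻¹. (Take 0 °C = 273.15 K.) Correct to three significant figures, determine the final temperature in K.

T₃ ≈ 442 K

Convert: T₁ = 332.0 K.
From PV = nRT: V₁ = nRT₁/P₁ = 7.679 L.
Isobaric, so V/T is constant: P₂ = P₁; V₂ = V₁·(T₂/T₁) = 6.476 L.
Adiabatic (γ = 1.67), T V^(γ−1) and P V^γ constant: T₃ = T₂·(P₃/P₂)^((γ−1)/γ) = 441.6 K; V₃ = V₂·(P₂/P₃)^(1/γ) = 3.281 L.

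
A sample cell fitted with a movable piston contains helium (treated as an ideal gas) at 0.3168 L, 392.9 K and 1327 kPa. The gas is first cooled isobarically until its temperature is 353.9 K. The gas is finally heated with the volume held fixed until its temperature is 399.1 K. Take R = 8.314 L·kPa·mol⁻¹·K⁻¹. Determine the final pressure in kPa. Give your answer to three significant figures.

Isobaric, so V/T is constant: P₂ = P₁; V₂ = V₁·(T₂/T₁) = 0.2854 L.
V constant ⇒ P ∝ T: V₃ = V₂; P₃ = P₂·(T₃/T₂) = 1496 kPa.

P₃ ≈ 1.50e+03 kPa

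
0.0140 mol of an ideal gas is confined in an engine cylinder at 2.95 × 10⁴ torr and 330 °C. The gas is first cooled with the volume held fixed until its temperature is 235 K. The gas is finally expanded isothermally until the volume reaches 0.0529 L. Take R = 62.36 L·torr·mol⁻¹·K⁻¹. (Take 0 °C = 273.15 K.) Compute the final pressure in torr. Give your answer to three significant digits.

Convert: T₁ = 603.1 K.
From PV = nRT: V₁ = nRT₁/P₁ = 0.01785 L.
Isochoric, so P/T is constant: V₂ = V₁; P₂ = P₁·(T₂/T₁) = 1.149e+04 torr.
T constant ⇒ Boyle's law P V = const: T₃ = T₂; P₃ = P₂·(V₂/V₃) = 3878 torr.

P₃ ≈ 3.88e+03 torr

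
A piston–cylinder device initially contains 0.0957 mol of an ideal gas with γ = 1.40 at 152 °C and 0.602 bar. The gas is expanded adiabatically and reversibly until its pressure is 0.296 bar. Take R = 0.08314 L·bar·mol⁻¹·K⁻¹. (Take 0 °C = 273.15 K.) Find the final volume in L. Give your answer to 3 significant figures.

Convert: T₁ = 425.1 K.
From PV = nRT: V₁ = nRT₁/P₁ = 5.619 L.
Reversible adiabatic, γ = 1.40: T₂ = T₁·(P₂/P₁)^((γ−1)/γ) = 347.1 K; V₂ = V₁·(P₁/P₂)^(1/γ) = 9.330 L.

V₂ ≈ 9.33 L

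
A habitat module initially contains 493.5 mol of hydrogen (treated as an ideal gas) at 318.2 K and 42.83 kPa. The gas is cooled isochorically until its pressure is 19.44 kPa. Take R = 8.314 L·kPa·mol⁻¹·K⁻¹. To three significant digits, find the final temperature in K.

T₂ ≈ 144 K

From PV = nRT: V₁ = nRT₁/P₁ = 3.048e+04 L.
V constant ⇒ P ∝ T: V₂ = V₁; T₂ = T₁·(P₂/P₁) = 144.4 K.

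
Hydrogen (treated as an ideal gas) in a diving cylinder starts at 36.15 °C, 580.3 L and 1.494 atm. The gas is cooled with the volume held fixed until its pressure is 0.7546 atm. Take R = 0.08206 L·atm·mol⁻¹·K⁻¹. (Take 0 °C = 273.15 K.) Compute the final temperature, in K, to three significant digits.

T₂ ≈ 156 K

Convert: T₁ = 309.3 K.
Isochoric, so P/T is constant: V₂ = V₁; T₂ = T₁·(P₂/P₁) = 156.2 K.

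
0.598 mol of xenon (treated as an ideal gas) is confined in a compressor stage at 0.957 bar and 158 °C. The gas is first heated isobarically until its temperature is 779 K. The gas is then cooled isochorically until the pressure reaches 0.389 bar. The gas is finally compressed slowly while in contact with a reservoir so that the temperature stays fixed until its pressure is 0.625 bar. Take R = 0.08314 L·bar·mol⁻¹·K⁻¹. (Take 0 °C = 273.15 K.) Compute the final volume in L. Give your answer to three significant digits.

Convert: T₁ = 431.1 K.
From PV = nRT: V₁ = nRT₁/P₁ = 22.40 L.
Isobaric, so V/T is constant: P₂ = P₁; V₂ = V₁·(T₂/T₁) = 40.47 L.
V constant ⇒ P ∝ T: V₃ = V₂; T₃ = T₂·(P₃/P₂) = 316.6 K.
Isothermal, so P V is constant: T₄ = T₃; V₄ = V₃·(P₃/P₄) = 25.19 L.

V₄ ≈ 25.2 L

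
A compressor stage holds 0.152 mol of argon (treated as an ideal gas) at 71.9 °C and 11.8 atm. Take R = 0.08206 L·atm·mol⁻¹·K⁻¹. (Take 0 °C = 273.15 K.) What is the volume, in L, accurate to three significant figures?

V ≈ 0.365 L

Convert: T = 345.05 K.
PV = nRT ⇒ V = nRT/P = (0.152 × 0.08206 × 345.05) / 11.8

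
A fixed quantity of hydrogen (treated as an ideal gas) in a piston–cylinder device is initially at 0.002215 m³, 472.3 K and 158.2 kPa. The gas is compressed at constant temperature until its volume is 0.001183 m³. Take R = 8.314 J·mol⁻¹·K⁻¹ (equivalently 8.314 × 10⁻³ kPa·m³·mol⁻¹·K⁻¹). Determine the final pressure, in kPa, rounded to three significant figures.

T constant ⇒ Boyle's law P V = const: T₂ = T₁; P₂ = P₁·(V₁/V₂) = 296.2 kPa.

P₂ ≈ 296 kPa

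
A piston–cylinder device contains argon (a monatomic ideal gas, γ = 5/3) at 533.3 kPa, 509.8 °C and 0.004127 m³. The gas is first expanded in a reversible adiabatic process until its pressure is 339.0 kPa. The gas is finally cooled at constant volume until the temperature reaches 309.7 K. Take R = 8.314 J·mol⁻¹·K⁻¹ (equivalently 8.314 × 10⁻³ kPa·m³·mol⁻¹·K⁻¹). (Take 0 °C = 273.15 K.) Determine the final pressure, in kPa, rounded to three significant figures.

Convert: T₁ = 783.0 K.
Reversible adiabatic, γ = 5/3: T₂ = T₁·(P₂/P₁)^((γ−1)/γ) = 653.2 K; V₂ = V₁·(P₁/P₂)^(1/γ) = 0.005416 m³.
Isochoric, so P/T is constant: V₃ = V₂; P₃ = P₂·(T₃/T₂) = 160.7 kPa.

P₃ ≈ 161 kPa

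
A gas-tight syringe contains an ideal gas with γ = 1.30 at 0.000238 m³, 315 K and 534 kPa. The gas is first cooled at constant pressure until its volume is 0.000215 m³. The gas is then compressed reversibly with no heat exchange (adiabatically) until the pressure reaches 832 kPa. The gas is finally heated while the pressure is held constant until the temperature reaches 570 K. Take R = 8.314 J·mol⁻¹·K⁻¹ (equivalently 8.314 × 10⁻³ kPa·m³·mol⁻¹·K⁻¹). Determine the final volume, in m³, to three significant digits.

V₄ ≈ 0.000276 m³

Isobaric, so V/T is constant: P₂ = P₁; T₂ = T₁·(V₂/V₁) = 284.6 K.
Adiabatic (γ = 1.30), T V^(γ−1) and P V^γ constant: T₃ = T₂·(P₃/P₂)^((γ−1)/γ) = 315.2 K; V₃ = V₂·(P₂/P₃)^(1/γ) = 0.0001529 m³.
P constant ⇒ V ∝ T: P₄ = P₃; V₄ = V₃·(T₄/T₃) = 0.0002764 m³.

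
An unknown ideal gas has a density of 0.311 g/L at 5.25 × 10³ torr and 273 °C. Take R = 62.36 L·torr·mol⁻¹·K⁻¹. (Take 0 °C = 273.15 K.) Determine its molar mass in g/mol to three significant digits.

M ≈ 2.02 g/mol

ρ = PM/(RT) ⇒ M = ρRT/P = (0.311 × 62.36 × 546.1) / 5.25e+03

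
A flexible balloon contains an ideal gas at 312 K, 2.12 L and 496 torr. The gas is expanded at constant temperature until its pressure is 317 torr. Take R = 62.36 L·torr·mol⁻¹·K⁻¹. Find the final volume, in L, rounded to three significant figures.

T constant ⇒ Boyle's law P V = const: T₂ = T₁; V₂ = V₁·(P₁/P₂) = 3.317 L.

V₂ ≈ 3.32 L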